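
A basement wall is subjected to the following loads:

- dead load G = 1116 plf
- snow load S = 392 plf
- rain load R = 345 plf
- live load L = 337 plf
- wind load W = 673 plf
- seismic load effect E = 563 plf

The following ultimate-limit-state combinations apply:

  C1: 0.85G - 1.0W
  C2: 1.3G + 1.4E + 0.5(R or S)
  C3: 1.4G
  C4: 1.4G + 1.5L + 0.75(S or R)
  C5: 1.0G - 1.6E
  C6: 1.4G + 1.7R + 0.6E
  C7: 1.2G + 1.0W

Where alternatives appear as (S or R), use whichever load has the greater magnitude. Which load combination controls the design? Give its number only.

Combination 6

(R or S) → S = 392 plf; (S or R) → S = 392 plf.
C1: 0.85(1116) - 1.0(673) = 275.60
C2: 1.3(1116) + 1.4(563) + 0.5(392) = 2435.00
C3: 1.4(1116) = 1562.40
C4: 1.4(1116) + 1.5(337) + 0.75(392) = 2361.90
C5: 1.0(1116) - 1.6(563) = 215.20
C6: 1.4(1116) + 1.7(345) + 0.6(563) = 2486.70
C7: 1.2(1116) + 1.0(673) = 2012.20
The largest value is 2486.70 plf from combination 6.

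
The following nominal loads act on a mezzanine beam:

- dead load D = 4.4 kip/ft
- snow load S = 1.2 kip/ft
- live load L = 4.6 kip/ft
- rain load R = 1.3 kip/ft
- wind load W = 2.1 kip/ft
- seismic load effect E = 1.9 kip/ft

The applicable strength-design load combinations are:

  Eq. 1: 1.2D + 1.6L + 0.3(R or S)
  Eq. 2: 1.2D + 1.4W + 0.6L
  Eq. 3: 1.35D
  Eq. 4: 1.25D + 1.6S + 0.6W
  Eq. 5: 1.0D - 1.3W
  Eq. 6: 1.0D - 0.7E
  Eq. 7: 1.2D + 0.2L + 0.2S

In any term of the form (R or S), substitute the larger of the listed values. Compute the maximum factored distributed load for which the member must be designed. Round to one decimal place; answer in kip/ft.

(R or S) → R = 1.3 kip/ft.
Eq. 1: 1.2(4.4) + 1.6(4.6) + 0.3(1.3) = 13.0
Eq. 2: 1.2(4.4) + 1.4(2.1) + 0.6(4.6) = 11.0
Eq. 3: 1.35(4.4) = 5.9
Eq. 4: 1.25(4.4) + 1.6(1.2) + 0.6(2.1) = 8.7
Eq. 5: 1.0(4.4) - 1.3(2.1) = 1.7
Eq. 6: 1.0(4.4) - 0.7(1.9) = 3.1
Eq. 7: 1.2(4.4) + 0.2(4.6) + 0.2(1.2) = 6.4
Maximum is from combination 1.

13.0 kip/ft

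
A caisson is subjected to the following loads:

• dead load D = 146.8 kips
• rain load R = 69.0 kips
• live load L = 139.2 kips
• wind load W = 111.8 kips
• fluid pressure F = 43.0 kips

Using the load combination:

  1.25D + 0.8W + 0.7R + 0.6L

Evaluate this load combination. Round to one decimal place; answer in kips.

404.8 kips

1.25(146.8) + 0.8(111.8) + 0.7(69.0) + 0.6(139.2) = 404.8
P_u = 404.8 kips.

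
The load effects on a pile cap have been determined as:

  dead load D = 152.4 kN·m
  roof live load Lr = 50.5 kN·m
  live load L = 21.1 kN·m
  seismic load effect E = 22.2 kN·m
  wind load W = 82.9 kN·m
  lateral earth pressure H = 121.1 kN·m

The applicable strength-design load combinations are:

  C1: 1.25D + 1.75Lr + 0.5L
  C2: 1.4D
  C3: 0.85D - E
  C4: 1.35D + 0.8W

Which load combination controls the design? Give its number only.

Combination 1

C1: 1.25(152.4) + 1.75(50.5) + 0.5(21.1) = 190.50 + 88.38 + 10.55 = 289.43
C2: 1.4(152.4) = 213.36
C3: 0.85(152.4) - 1.0(22.2) = 129.54 - 22.20 = 107.34
C4: 1.35(152.4) + 0.8(82.9) = 205.74 + 66.32 = 272.06
The largest value is 289.43 kN·m from combination 1.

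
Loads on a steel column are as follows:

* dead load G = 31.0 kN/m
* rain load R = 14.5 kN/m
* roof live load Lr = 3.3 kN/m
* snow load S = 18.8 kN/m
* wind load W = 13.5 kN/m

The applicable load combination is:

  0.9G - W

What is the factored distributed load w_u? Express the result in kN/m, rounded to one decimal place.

14.4 kN/m

0.9(31.0) - 1.0(13.5) = 27.9 - 13.5 = 14.4
w_u = 14.4 kN/m.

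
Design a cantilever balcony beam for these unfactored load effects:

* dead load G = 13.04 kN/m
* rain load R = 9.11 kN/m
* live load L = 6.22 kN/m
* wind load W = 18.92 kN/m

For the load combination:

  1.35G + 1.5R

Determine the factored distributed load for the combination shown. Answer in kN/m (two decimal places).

1.35(13.04) + 1.5(9.11) = 17.60 + 13.67 = 31.27
w_u = 31.27 kN/m.

31.27 kN/m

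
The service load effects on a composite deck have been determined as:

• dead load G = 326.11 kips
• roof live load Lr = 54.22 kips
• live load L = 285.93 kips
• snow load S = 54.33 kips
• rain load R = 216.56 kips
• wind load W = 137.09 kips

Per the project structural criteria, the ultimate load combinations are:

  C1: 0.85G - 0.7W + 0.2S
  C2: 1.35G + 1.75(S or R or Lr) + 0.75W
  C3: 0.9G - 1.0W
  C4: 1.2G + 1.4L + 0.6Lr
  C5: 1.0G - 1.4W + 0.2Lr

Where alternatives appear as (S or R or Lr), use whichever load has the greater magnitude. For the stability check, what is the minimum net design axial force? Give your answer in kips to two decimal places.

(S or R or Lr) → R = 216.56 kips.
C1: 0.85(326.11) - 0.7(137.09) + 0.2(54.33) = 277.19 - 95.96 + 10.87 = 192.10
C2: 1.35(326.11) + 1.75(216.56) + 0.75(137.09) = 440.25 + 378.98 + 102.82 = 922.05
C3: 0.9(326.11) - 1.0(137.09) = 293.50 - 137.09 = 156.41
C4: 1.2(326.11) + 1.4(285.93) + 0.6(54.22) = 824.17
C5: 1.0(326.11) - 1.4(137.09) + 0.2(54.22) = 145.03
Combination 5 gives the minimum: 145.03 kips.

145.03 kips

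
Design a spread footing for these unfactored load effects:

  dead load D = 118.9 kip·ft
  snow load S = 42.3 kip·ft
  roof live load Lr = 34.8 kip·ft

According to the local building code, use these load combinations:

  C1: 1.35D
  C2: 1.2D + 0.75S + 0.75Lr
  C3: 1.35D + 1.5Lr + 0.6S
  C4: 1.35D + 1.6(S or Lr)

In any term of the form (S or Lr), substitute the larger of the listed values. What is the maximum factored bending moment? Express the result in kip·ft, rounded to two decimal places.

(S or Lr) → S = 42.3 kip·ft.
C1: 1.35(118.9) = 160.52
C2: 1.2(118.9) + 0.75(42.3) + 0.75(34.8) = 142.68 + 31.73 + 26.10 = 200.51
C3: 1.35(118.9) + 1.5(34.8) + 0.6(42.3) = 160.52 + 52.20 + 25.38 = 238.10
C4: 1.35(118.9) + 1.6(42.3) = 160.52 + 67.68 = 228.20
Maximum is from combination 3.

238.10 kip·ft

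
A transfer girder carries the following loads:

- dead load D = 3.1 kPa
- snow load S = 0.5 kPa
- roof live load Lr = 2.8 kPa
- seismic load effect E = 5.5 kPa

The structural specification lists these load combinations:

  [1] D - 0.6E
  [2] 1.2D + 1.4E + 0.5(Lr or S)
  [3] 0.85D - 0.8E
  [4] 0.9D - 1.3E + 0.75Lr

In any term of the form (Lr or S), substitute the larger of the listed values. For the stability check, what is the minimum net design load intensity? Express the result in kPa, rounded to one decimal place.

-2.3 kPa

(Lr or S) → Lr = 2.8 kPa.
[1] 1.0(3.1) - 0.6(5.5) = 3.1 - 3.3 = -0.2
[2] 1.2(3.1) + 1.4(5.5) + 0.5(2.8) = 3.7 + 7.7 + 1.4 = 12.8
[3] 0.85(3.1) - 0.8(5.5) = 2.6 - 4.4 = -1.8
[4] 0.9(3.1) - 1.3(5.5) + 0.75(2.8) = 2.8 - 7.2 + 2.1 = -2.3
Combination 4 gives the minimum: -2.3 kPa.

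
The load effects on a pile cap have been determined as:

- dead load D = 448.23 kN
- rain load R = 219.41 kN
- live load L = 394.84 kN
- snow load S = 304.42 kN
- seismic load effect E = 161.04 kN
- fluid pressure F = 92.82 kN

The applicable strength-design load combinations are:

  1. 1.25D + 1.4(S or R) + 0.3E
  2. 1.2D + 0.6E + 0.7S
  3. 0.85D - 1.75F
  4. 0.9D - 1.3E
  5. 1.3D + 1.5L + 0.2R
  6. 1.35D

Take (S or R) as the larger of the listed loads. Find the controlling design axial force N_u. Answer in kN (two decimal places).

(S or R) → S = 304.42 kN.
1. 1.25(448.23) + 1.4(304.42) + 0.3(161.04) = 560.29 + 426.19 + 48.31 = 1034.79
2. 1.2(448.23) + 0.6(161.04) + 0.7(304.42) = 537.88 + 96.62 + 213.09 = 847.59
3. 0.85(448.23) - 1.75(92.82) = 381.00 - 162.44 = 218.56
4. 0.9(448.23) - 1.3(161.04) = 403.41 - 209.35 = 194.06
5. 1.3(448.23) + 1.5(394.84) + 0.2(219.41) = 582.70 + 592.26 + 43.88 = 1218.84
6. 1.35(448.23) = 605.11
The controlling combination is 5, giving 1218.84 kN.

1218.84 kN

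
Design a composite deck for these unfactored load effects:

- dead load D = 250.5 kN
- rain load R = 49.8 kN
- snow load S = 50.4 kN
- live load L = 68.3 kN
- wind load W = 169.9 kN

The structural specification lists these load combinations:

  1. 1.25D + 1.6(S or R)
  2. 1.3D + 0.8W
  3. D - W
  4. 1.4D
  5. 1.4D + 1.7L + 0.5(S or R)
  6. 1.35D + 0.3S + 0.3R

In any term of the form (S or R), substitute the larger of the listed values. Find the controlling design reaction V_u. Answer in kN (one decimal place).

492.0 kN

(S or R) → S = 50.4 kN.
1. 1.25(250.5) + 1.6(50.4) = 393.8
2. 1.3(250.5) + 0.8(169.9) = 325.7 + 135.9 = 461.6
3. 1.0(250.5) - 1.0(169.9) = 250.5 - 169.9 = 80.6
4. 1.4(250.5) = 350.7
5. 1.4(250.5) + 1.7(68.3) + 0.5(50.4) = 350.7 + 116.1 + 25.2 = 492.0
6. 1.35(250.5) + 0.3(50.4) + 0.3(49.8) = 338.2 + 15.1 + 14.9 = 368.2
Combination 5 governs: V_u = 492.0 kN.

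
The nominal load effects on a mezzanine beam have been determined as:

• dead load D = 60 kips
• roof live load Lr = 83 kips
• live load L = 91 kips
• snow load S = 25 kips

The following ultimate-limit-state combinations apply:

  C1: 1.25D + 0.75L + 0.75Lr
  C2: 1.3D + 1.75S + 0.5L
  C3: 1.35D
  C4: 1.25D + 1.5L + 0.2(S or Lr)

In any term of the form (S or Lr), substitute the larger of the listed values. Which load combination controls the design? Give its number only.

Combination 4

(S or Lr) → Lr = 83 kips.
C1: 1.25(60) + 0.75(91) + 0.75(83) = 75.00 + 68.25 + 62.25 = 205.50
C2: 1.3(60) + 1.75(25) + 0.5(91) = 78.00 + 43.75 + 45.50 = 167.25
C3: 1.35(60) = 81.00
C4: 1.25(60) + 1.5(91) + 0.2(83) = 75.00 + 136.50 + 16.60 = 228.10
The largest value is 228.10 kips from combination 4.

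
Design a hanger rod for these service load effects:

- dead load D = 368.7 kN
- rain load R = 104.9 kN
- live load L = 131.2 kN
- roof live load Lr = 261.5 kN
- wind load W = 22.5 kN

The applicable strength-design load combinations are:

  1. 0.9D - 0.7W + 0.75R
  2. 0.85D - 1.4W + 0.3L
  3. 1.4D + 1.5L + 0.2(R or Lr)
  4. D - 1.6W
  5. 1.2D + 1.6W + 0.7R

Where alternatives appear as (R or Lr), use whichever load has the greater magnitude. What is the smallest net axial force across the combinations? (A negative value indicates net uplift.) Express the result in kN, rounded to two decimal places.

(R or Lr) → Lr = 261.5 kN.
1. 0.9(368.7) - 0.7(22.5) + 0.75(104.9) = 331.83 - 15.75 + 78.68 = 394.76
2. 0.85(368.7) - 1.4(22.5) + 0.3(131.2) = 313.40 - 31.50 + 39.36 = 321.26
3. 1.4(368.7) + 1.5(131.2) + 0.2(261.5) = 516.18 + 196.80 + 52.30 = 765.28
4. 1.0(368.7) - 1.6(22.5) = 368.70 - 36.00 = 332.70
5. 1.2(368.7) + 1.6(22.5) + 0.7(104.9) = 442.44 + 36.00 + 73.43 = 551.87
Combination 2 gives the minimum: 321.26 kN.

321.26 kN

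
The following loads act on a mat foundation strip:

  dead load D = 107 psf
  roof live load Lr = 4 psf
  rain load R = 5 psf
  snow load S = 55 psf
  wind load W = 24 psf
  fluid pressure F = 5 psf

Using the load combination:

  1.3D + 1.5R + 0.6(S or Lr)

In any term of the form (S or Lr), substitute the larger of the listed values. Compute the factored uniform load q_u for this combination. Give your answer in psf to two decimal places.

179.60 psf

(S or Lr) → S = 55 psf.
1.3(107) + 1.5(5) + 0.6(55) = 179.60
q_u = 179.60 psf.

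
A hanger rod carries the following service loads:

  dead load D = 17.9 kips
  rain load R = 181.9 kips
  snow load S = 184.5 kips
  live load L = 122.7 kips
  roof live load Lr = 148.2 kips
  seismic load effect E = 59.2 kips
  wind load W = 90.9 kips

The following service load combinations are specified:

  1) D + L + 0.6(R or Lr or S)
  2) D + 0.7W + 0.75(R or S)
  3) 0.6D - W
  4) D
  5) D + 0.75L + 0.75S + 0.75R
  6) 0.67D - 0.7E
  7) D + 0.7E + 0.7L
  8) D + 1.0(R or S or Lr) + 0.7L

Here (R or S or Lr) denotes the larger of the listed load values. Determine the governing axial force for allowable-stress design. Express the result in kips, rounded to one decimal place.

(R or Lr or S) → S = 184.5 kips; (R or S) → S = 184.5 kips; (R or S or Lr) → S = 184.5 kips.
1) 1.0(17.9) + 1.0(122.7) + 0.6(184.5) = 17.9 + 122.7 + 110.7 = 251.3
2) 1.0(17.9) + 0.7(90.9) + 0.75(184.5) = 17.9 + 63.6 + 138.4 = 219.9
3) 0.6(17.9) - 1.0(90.9) = 10.7 - 90.9 = -80.2
4) 1.0(17.9) = 17.9
5) 1.0(17.9) + 0.75(122.7) + 0.75(184.5) + 0.75(181.9) = 17.9 + 92.0 + 138.4 + 136.4 = 384.7
6) 0.67(17.9) - 0.7(59.2) = 12.0 - 41.4 = -29.4
7) 1.0(17.9) + 0.7(59.2) + 0.7(122.7) = 17.9 + 41.4 + 85.9 = 145.2
8) 1.0(17.9) + 1.0(184.5) + 0.7(122.7) = 17.9 + 184.5 + 85.9 = 288.3
The controlling combination is 5, giving 384.7 kips.

384.7 kips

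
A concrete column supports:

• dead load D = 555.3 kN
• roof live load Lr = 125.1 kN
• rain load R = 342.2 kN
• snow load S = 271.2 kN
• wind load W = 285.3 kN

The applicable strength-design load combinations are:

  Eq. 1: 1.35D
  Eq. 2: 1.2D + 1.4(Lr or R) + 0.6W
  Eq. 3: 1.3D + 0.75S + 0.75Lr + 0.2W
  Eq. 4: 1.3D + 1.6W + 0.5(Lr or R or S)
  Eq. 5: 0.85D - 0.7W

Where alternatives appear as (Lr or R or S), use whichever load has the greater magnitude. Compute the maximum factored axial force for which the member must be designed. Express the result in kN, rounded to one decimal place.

1349.5 kN

(Lr or R) → R = 342.2 kN; (Lr or R or S) → R = 342.2 kN.
Eq. 1: 1.35(555.3) = 749.7
Eq. 2: 1.2(555.3) + 1.4(342.2) + 0.6(285.3) = 1316.6
Eq. 3: 1.3(555.3) + 0.75(271.2) + 0.75(125.1) + 0.2(285.3) = 721.9 + 203.4 + 93.8 + 57.1 = 1076.2
Eq. 4: 1.3(555.3) + 1.6(285.3) + 0.5(342.2) = 721.9 + 456.5 + 171.1 = 1349.5
Eq. 5: 0.85(555.3) - 0.7(285.3) = 472.0 - 199.7 = 272.3
The controlling combination is 4, giving 1349.5 kN.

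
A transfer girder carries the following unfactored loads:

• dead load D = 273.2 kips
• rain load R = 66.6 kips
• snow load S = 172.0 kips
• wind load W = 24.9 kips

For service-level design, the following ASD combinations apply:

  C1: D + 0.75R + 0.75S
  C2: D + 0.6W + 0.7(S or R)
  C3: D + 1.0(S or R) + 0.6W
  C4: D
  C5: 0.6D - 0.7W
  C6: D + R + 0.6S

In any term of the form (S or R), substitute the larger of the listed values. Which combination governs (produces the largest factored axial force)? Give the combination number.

(S or R) → S = 172.0 kips.
C1: 1.0(273.2) + 0.75(66.6) + 0.75(172.0) = 273.2 + 50.0 + 129.0 = 452.2
C2: 1.0(273.2) + 0.6(24.9) + 0.7(172.0) = 273.2 + 14.9 + 120.4 = 408.5
C3: 1.0(273.2) + 1.0(172.0) + 0.6(24.9) = 273.2 + 172.0 + 14.9 = 460.1
C4: 1.0(273.2) = 273.2
C5: 0.6(273.2) - 0.7(24.9) = 163.9 - 17.4 = 146.5
C6: 1.0(273.2) + 1.0(66.6) + 0.6(172.0) = 273.2 + 66.6 + 103.2 = 443.0
The largest value is 460.1 kips from combination 3.

Combination 3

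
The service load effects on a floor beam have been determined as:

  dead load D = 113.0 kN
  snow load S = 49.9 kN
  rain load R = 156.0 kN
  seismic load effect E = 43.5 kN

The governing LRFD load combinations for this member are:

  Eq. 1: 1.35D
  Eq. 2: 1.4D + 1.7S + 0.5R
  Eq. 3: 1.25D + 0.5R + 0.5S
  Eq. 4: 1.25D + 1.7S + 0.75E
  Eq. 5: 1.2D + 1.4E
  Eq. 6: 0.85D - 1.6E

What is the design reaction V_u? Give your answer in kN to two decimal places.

Eq. 1: 1.35(113.0) = 152.55
Eq. 2: 1.4(113.0) + 1.7(49.9) + 0.5(156.0) = 158.20 + 84.83 + 78.00 = 321.03
Eq. 3: 1.25(113.0) + 0.5(156.0) + 0.5(49.9) = 141.25 + 78.00 + 24.95 = 244.20
Eq. 4: 1.25(113.0) + 1.7(49.9) + 0.75(43.5) = 141.25 + 84.83 + 32.63 = 258.71
Eq. 5: 1.2(113.0) + 1.4(43.5) = 135.60 + 60.90 = 196.50
Eq. 6: 0.85(113.0) - 1.6(43.5) = 96.05 - 69.60 = 26.45
Combination 2 governs: V_u = 321.03 kN.

321.03 kN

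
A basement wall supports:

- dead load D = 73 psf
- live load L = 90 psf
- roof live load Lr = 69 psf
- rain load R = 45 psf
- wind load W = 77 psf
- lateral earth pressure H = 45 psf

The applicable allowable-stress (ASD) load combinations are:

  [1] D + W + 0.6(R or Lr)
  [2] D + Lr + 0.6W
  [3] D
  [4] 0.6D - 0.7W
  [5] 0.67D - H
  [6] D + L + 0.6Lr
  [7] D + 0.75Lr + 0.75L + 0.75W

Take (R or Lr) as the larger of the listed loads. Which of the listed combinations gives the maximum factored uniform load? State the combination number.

(R or Lr) → Lr = 69 psf.
[1] 1.0(73) + 1.0(77) + 0.6(69) = 73.00 + 77.00 + 41.40 = 191.40
[2] 1.0(73) + 1.0(69) + 0.6(77) = 73.00 + 69.00 + 46.20 = 188.20
[3] 1.0(73) = 73.00
[4] 0.6(73) - 0.7(77) = 43.80 - 53.90 = -10.10
[5] 0.67(73) - 1.0(45) = 48.91 - 45.00 = 3.91
[6] 1.0(73) + 1.0(90) + 0.6(69) = 73.00 + 90.00 + 41.40 = 204.40
[7] 1.0(73) + 0.75(69) + 0.75(90) + 0.75(77) = 73.00 + 51.75 + 67.50 + 57.75 = 250.00
The largest value is 250.00 psf from combination 7.

Combination 7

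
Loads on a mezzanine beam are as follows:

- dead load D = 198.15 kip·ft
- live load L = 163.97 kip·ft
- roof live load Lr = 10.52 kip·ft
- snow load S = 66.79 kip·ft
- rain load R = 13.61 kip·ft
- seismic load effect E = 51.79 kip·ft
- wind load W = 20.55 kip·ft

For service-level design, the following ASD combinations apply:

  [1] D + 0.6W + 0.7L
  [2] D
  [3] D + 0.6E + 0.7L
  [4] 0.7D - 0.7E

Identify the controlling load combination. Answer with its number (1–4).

[1] 1.0(198.15) + 0.6(20.55) + 0.7(163.97) = 198.15 + 12.33 + 114.78 = 325.26
[2] 1.0(198.15) = 198.15
[3] 1.0(198.15) + 0.6(51.79) + 0.7(163.97) = 198.15 + 31.07 + 114.78 = 344.00
[4] 0.7(198.15) - 0.7(51.79) = 102.45
The largest value is 344.00 kip·ft from combination 3.

Combination 3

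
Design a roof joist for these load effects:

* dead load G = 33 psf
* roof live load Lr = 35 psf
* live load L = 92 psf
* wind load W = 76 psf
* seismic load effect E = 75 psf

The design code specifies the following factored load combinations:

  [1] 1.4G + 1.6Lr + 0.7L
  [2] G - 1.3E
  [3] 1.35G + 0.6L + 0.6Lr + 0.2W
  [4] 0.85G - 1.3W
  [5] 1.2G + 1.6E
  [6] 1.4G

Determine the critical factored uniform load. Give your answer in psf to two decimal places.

[1] 1.4(33) + 1.6(35) + 0.7(92) = 46.20 + 56.00 + 64.40 = 166.60
[2] 1.0(33) - 1.3(75) = 33.00 - 97.50 = -64.50
[3] 1.35(33) + 0.6(92) + 0.6(35) + 0.2(76) = 44.55 + 55.20 + 21.00 + 15.20 = 135.95
[4] 0.85(33) - 1.3(76) = 28.05 - 98.80 = -70.75
[5] 1.2(33) + 1.6(75) = 39.60 + 120.00 = 159.60
[6] 1.4(33) = 46.20
Combination 1 governs: q_u = 166.60 psf.

166.60 psf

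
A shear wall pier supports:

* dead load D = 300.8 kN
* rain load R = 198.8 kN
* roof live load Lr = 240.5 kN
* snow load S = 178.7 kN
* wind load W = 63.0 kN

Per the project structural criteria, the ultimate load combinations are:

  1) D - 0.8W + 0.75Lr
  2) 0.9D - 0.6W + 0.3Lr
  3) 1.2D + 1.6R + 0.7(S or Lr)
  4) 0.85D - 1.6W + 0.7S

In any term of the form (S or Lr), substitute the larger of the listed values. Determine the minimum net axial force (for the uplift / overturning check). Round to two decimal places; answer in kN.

(S or Lr) → Lr = 240.5 kN.
1) 1.0(300.8) - 0.8(63.0) + 0.75(240.5) = 300.80 - 50.40 + 180.38 = 430.78
2) 0.9(300.8) - 0.6(63.0) + 0.3(240.5) = 270.72 - 37.80 + 72.15 = 305.07
3) 1.2(300.8) + 1.6(198.8) + 0.7(240.5) = 360.96 + 318.08 + 168.35 = 847.39
4) 0.85(300.8) - 1.6(63.0) + 0.7(178.7) = 255.68 - 100.80 + 125.09 = 279.97
Combination 4 gives the minimum: 279.97 kN.

279.97 kN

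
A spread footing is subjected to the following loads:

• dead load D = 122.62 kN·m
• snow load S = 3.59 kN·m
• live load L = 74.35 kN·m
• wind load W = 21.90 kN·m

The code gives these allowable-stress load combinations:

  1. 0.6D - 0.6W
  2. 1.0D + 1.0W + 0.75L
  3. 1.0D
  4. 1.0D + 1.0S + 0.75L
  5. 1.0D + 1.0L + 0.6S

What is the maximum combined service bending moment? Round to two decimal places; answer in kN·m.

1. 0.6(122.62) - 0.6(21.90) = 73.57 - 13.14 = 60.43
2. 1.0(122.62) + 1.0(21.90) + 0.75(74.35) = 122.62 + 21.90 + 55.76 = 200.28
3. 1.0(122.62) = 122.62
4. 1.0(122.62) + 1.0(3.59) + 0.75(74.35) = 122.62 + 3.59 + 55.76 = 181.97
5. 1.0(122.62) + 1.0(74.35) + 0.6(3.59) = 122.62 + 74.35 + 2.15 = 199.12
Combination 2 governs: M = 200.28 kN·m.

200.28 kN·m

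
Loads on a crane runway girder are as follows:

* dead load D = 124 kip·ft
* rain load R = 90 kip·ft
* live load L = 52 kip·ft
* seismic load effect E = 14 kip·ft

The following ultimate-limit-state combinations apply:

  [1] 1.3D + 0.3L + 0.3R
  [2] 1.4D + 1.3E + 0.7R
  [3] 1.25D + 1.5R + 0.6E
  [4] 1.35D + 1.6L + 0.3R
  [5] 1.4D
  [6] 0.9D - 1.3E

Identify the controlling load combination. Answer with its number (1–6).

[1] 1.3(124) + 0.3(52) + 0.3(90) = 161.20 + 15.60 + 27.00 = 203.80
[2] 1.4(124) + 1.3(14) + 0.7(90) = 173.60 + 18.20 + 63.00 = 254.80
[3] 1.25(124) + 1.5(90) + 0.6(14) = 155.00 + 135.00 + 8.40 = 298.40
[4] 1.35(124) + 1.6(52) + 0.3(90) = 167.40 + 83.20 + 27.00 = 277.60
[5] 1.4(124) = 173.60
[6] 0.9(124) - 1.3(14) = 111.60 - 18.20 = 93.40
The largest value is 298.40 kip·ft from combination 3.

Combination 3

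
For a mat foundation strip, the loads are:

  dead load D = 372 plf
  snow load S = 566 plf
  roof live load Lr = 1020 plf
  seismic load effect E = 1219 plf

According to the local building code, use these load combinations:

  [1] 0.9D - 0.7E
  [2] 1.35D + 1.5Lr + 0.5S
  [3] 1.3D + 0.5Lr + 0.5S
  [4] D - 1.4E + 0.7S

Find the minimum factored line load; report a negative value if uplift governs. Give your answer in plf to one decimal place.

[1] 0.9(372) - 0.7(1219) = -518.5
[2] 1.35(372) + 1.5(1020) + 0.5(566) = 2315.2
[3] 1.3(372) + 0.5(1020) + 0.5(566) = 1276.6
[4] 1.0(372) - 1.4(1219) + 0.7(566) = -938.4
Combination 4 gives the minimum: -938.4 plf.

-938.4 plf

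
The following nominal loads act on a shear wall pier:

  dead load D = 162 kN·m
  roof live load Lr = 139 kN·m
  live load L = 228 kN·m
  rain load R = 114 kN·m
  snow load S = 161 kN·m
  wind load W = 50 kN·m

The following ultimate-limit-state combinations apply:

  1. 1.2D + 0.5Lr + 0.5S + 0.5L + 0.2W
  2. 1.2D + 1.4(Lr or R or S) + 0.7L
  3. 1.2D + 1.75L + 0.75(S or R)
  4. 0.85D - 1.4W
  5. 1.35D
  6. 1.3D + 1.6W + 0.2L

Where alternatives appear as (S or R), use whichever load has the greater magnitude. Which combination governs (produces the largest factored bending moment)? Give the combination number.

(Lr or R or S) → S = 161 kN·m; (S or R) → S = 161 kN·m.
1. 1.2(162) + 0.5(139) + 0.5(161) + 0.5(228) + 0.2(50) = 194.4 + 69.5 + 80.5 + 114.0 + 10.0 = 468.4
2. 1.2(162) + 1.4(161) + 0.7(228) = 194.4 + 225.4 + 159.6 = 579.4
3. 1.2(162) + 1.75(228) + 0.75(161) = 194.4 + 399.0 + 120.8 = 714.2
4. 0.85(162) - 1.4(50) = 137.7 - 70.0 = 67.7
5. 1.35(162) = 218.7
6. 1.3(162) + 1.6(50) + 0.2(228) = 210.6 + 80.0 + 45.6 = 336.2
The largest value is 714.2 kN·m from combination 3.

Combination 3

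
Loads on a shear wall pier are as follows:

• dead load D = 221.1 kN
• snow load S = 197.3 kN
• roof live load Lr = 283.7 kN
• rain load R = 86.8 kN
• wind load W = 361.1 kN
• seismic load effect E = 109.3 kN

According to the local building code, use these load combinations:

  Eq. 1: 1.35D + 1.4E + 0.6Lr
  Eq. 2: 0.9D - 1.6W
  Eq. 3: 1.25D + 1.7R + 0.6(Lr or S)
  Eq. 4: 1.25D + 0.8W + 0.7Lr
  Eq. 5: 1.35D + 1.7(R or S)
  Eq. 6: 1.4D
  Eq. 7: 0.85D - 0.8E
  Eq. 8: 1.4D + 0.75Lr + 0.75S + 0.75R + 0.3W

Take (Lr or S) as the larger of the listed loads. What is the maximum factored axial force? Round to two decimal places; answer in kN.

843.72 kN

(Lr or S) → Lr = 283.7 kN; (R or S) → S = 197.3 kN.
Eq. 1: 1.35(221.1) + 1.4(109.3) + 0.6(283.7) = 298.49 + 153.02 + 170.22 = 621.73
Eq. 2: 0.9(221.1) - 1.6(361.1) = 198.99 - 577.76 = -378.77
Eq. 3: 1.25(221.1) + 1.7(86.8) + 0.6(283.7) = 276.38 + 147.56 + 170.22 = 594.16
Eq. 4: 1.25(221.1) + 0.8(361.1) + 0.7(283.7) = 276.38 + 288.88 + 198.59 = 763.85
Eq. 5: 1.35(221.1) + 1.7(197.3) = 298.49 + 335.41 = 633.90
Eq. 6: 1.4(221.1) = 309.54
Eq. 7: 0.85(221.1) - 0.8(109.3) = 187.94 - 87.44 = 100.50
Eq. 8: 1.4(221.1) + 0.75(283.7) + 0.75(197.3) + 0.75(86.8) + 0.3(361.1) = 843.72
Combination 8 governs: N_u = 843.72 kN.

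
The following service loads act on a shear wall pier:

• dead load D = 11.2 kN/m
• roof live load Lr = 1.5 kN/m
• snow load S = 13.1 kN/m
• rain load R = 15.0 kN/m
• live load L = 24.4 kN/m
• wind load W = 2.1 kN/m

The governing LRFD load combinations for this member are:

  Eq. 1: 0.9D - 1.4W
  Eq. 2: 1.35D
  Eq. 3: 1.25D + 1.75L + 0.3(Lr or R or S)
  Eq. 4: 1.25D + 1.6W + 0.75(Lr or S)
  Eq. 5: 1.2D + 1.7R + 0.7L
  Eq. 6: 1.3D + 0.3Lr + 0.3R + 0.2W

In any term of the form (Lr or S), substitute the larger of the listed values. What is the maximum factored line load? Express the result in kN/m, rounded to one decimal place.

(Lr or R or S) → R = 15.0 kN/m; (Lr or S) → S = 13.1 kN/m.
Eq. 1: 0.9(11.2) - 1.4(2.1) = 7.1
Eq. 2: 1.35(11.2) = 15.1
Eq. 3: 1.25(11.2) + 1.75(24.4) + 0.3(15.0) = 14.0 + 42.7 + 4.5 = 61.2
Eq. 4: 1.25(11.2) + 1.6(2.1) + 0.75(13.1) = 14.0 + 3.4 + 9.8 = 27.2
Eq. 5: 1.2(11.2) + 1.7(15.0) + 0.7(24.4) = 13.4 + 25.5 + 17.1 = 56.0
Eq. 6: 1.3(11.2) + 0.3(1.5) + 0.3(15.0) + 0.2(2.1) = 19.9
Combination 3 governs: w_u = 61.2 kN/m.

61.2 kN/m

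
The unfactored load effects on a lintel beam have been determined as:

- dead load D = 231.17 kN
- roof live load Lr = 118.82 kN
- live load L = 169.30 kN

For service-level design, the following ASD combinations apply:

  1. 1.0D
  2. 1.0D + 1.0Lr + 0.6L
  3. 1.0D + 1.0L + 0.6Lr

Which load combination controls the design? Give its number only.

Combination 3

1. 1.0(231.17) = 231.17
2. 1.0(231.17) + 1.0(118.82) + 0.6(169.30) = 451.57
3. 1.0(231.17) + 1.0(169.30) + 0.6(118.82) = 471.76
The largest value is 471.76 kN from combination 3.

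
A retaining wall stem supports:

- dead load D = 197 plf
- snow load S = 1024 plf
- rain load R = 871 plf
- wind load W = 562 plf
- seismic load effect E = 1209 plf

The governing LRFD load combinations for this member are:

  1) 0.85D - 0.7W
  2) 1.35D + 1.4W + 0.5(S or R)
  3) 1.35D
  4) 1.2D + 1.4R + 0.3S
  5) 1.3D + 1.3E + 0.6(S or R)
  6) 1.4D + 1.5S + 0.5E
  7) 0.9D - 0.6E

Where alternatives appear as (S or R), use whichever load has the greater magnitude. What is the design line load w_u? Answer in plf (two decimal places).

(S or R) → S = 1024 plf.
1) 0.85(197) - 0.7(562) = -225.95
2) 1.35(197) + 1.4(562) + 0.5(1024) = 1564.75
3) 1.35(197) = 265.95
4) 1.2(197) + 1.4(871) + 0.3(1024) = 1763.00
5) 1.3(197) + 1.3(1209) + 0.6(1024) = 2442.20
6) 1.4(197) + 1.5(1024) + 0.5(1209) = 2416.30
7) 0.9(197) - 0.6(1209) = -548.10
Combination 5 governs: w_u = 2442.20 plf.

2442.20 plf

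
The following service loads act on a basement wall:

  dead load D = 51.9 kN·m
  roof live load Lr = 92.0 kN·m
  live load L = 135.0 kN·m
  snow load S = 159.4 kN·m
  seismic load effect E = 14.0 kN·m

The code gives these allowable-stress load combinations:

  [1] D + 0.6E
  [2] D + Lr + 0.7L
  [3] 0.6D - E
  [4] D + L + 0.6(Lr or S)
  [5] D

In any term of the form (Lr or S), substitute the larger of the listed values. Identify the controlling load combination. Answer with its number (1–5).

(Lr or S) → S = 159.4 kN·m.
[1] 1.0(51.9) + 0.6(14.0) = 51.90 + 8.40 = 60.30
[2] 1.0(51.9) + 1.0(92.0) + 0.7(135.0) = 51.90 + 92.00 + 94.50 = 238.40
[3] 0.6(51.9) - 1.0(14.0) = 31.14 - 14.00 = 17.14
[4] 1.0(51.9) + 1.0(135.0) + 0.6(159.4) = 51.90 + 135.00 + 95.64 = 282.54
[5] 1.0(51.9) = 51.90
The largest value is 282.54 kN·m from combination 4.

Combination 4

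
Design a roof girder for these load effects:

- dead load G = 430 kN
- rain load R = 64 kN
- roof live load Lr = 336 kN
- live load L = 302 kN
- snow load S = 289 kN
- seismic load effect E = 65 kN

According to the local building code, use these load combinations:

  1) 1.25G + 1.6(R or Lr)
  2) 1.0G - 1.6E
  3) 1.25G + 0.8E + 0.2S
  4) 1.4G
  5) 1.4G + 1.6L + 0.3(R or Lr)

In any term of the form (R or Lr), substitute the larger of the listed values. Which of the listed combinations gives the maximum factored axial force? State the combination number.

Combination 5

(R or Lr) → Lr = 336 kN.
1) 1.25(430) + 1.6(336) = 537.5 + 537.6 = 1075.1
2) 1.0(430) - 1.6(65) = 430.0 - 104.0 = 326.0
3) 1.25(430) + 0.8(65) + 0.2(289) = 537.5 + 52.0 + 57.8 = 647.3
4) 1.4(430) = 602.0
5) 1.4(430) + 1.6(302) + 0.3(336) = 602.0 + 483.2 + 100.8 = 1186.0
The largest value is 1186.0 kN from combination 5.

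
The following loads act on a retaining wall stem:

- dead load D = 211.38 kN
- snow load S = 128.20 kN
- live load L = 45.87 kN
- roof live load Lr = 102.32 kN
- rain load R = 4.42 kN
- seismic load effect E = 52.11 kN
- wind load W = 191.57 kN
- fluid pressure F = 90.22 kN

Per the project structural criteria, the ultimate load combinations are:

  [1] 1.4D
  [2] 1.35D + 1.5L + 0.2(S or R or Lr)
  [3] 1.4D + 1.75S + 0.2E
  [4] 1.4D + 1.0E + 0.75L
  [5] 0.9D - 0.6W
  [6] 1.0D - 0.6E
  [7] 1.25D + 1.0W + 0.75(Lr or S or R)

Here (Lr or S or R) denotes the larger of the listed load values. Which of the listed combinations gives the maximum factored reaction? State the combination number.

(S or R or Lr) → S = 128.20 kN; (Lr or S or R) → S = 128.20 kN.
[1] 1.4(211.38) = 295.93
[2] 1.35(211.38) + 1.5(45.87) + 0.2(128.20) = 285.36 + 68.81 + 25.64 = 379.81
[3] 1.4(211.38) + 1.75(128.20) + 0.2(52.11) = 295.93 + 224.35 + 10.42 = 530.70
[4] 1.4(211.38) + 1.0(52.11) + 0.75(45.87) = 295.93 + 52.11 + 34.40 = 382.44
[5] 0.9(211.38) - 0.6(191.57) = 190.24 - 114.94 = 75.30
[6] 1.0(211.38) - 0.6(52.11) = 211.38 - 31.27 = 180.11
[7] 1.25(211.38) + 1.0(191.57) + 0.75(128.20) = 264.23 + 191.57 + 96.15 = 551.95
The largest value is 551.95 kN from combination 7.

Combination 7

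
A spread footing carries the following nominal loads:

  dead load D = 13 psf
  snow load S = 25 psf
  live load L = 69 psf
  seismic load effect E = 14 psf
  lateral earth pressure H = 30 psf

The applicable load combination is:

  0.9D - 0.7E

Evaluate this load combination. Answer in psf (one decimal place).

0.9(13) - 0.7(14) = 1.9
q_u = 1.9 psf.

1.9 psf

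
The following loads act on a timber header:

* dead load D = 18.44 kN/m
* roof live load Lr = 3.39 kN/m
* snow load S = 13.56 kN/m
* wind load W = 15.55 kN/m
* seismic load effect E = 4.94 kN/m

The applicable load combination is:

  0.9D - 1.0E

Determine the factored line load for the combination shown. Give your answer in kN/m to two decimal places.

0.9(18.44) - 1.0(4.94) = 16.60 - 4.94 = 11.66
w_u = 11.66 kN/m.

11.66 kN/m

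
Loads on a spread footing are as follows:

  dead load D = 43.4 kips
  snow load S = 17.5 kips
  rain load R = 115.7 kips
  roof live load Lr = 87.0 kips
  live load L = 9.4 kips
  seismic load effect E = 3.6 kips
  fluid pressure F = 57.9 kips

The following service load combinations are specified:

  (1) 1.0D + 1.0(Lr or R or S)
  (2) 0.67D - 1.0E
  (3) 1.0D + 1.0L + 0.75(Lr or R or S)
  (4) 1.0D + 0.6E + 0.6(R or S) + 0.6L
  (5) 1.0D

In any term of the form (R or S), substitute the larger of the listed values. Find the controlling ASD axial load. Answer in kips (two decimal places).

(Lr or R or S) → R = 115.7 kips; (R or S) → R = 115.7 kips.
(1) 1.0(43.4) + 1.0(115.7) = 43.40 + 115.70 = 159.10
(2) 0.67(43.4) - 1.0(3.6) = 29.08 - 3.60 = 25.48
(3) 1.0(43.4) + 1.0(9.4) + 0.75(115.7) = 43.40 + 9.40 + 86.78 = 139.58
(4) 1.0(43.4) + 0.6(3.6) + 0.6(115.7) + 0.6(9.4) = 43.40 + 2.16 + 69.42 + 5.64 = 120.62
(5) 1.0(43.4) = 43.40
Combination 1 governs: P = 159.10 kips.

159.10 kips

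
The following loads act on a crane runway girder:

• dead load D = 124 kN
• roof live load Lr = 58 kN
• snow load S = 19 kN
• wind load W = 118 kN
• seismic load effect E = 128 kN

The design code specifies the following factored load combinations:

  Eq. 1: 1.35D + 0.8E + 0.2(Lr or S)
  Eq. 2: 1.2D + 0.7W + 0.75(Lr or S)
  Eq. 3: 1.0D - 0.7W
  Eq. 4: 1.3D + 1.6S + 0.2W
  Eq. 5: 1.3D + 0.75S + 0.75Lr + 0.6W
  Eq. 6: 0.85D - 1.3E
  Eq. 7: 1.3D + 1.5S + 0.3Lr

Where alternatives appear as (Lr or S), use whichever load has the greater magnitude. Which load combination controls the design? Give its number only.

(Lr or S) → Lr = 58 kN.
Eq. 1: 1.35(124) + 0.8(128) + 0.2(58) = 167.4 + 102.4 + 11.6 = 281.4
Eq. 2: 1.2(124) + 0.7(118) + 0.75(58) = 148.8 + 82.6 + 43.5 = 274.9
Eq. 3: 1.0(124) - 0.7(118) = 124.0 - 82.6 = 41.4
Eq. 4: 1.3(124) + 1.6(19) + 0.2(118) = 161.2 + 30.4 + 23.6 = 215.2
Eq. 5: 1.3(124) + 0.75(19) + 0.75(58) + 0.6(118) = 161.2 + 14.3 + 43.5 + 70.8 = 289.8
Eq. 6: 0.85(124) - 1.3(128) = 105.4 - 166.4 = -61.0
Eq. 7: 1.3(124) + 1.5(19) + 0.3(58) = 161.2 + 28.5 + 17.4 = 207.1
The largest value is 289.8 kN from combination 5.

Combination 5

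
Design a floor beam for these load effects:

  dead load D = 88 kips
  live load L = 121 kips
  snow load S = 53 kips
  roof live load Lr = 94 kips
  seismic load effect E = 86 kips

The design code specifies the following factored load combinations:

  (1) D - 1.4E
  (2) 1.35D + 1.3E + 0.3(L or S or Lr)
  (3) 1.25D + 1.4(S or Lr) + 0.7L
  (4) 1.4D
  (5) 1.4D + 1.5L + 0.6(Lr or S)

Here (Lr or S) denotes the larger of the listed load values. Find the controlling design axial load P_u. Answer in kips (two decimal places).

361.10 kips

(L or S or Lr) → L = 121 kips; (S or Lr) → Lr = 94 kips; (Lr or S) → Lr = 94 kips.
(1) 1.0(88) - 1.4(86) = 88.00 - 120.40 = -32.40
(2) 1.35(88) + 1.3(86) + 0.3(121) = 118.80 + 111.80 + 36.30 = 266.90
(3) 1.25(88) + 1.4(94) + 0.7(121) = 110.00 + 131.60 + 84.70 = 326.30
(4) 1.4(88) = 123.20
(5) 1.4(88) + 1.5(121) + 0.6(94) = 123.20 + 181.50 + 56.40 = 361.10
Combination 5 governs: P_u = 361.10 kips.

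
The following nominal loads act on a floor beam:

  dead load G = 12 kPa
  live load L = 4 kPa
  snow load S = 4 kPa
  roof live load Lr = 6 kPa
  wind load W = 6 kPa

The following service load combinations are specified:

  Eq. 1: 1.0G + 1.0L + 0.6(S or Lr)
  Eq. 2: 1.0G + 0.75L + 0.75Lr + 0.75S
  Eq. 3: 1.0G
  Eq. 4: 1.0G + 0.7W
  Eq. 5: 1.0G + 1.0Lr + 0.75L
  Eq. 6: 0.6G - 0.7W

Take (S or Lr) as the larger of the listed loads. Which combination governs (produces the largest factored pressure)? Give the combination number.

(S or Lr) → Lr = 6 kPa.
Eq. 1: 1.0(12) + 1.0(4) + 0.6(6) = 19.60
Eq. 2: 1.0(12) + 0.75(4) + 0.75(6) + 0.75(4) = 22.50
Eq. 3: 1.0(12) = 12.00
Eq. 4: 1.0(12) + 0.7(6) = 16.20
Eq. 5: 1.0(12) + 1.0(6) + 0.75(4) = 21.00
Eq. 6: 0.6(12) - 0.7(6) = 3.00
The largest value is 22.50 kPa from combination 2.

Combination 2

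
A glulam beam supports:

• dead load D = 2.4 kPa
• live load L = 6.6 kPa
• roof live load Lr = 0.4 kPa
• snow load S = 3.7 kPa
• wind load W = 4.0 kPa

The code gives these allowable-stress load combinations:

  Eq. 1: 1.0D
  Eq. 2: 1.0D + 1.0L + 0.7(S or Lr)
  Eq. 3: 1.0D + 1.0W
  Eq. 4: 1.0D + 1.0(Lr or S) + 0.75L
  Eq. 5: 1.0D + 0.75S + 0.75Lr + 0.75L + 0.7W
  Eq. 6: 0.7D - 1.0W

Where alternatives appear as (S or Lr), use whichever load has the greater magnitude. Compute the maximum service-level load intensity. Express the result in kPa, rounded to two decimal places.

13.23 kPa

(S or Lr) → S = 3.7 kPa; (Lr or S) → S = 3.7 kPa.
Eq. 1: 1.0(2.4) = 2.40
Eq. 2: 1.0(2.4) + 1.0(6.6) + 0.7(3.7) = 2.40 + 6.60 + 2.59 = 11.59
Eq. 3: 1.0(2.4) + 1.0(4.0) = 2.40 + 4.00 = 6.40
Eq. 4: 1.0(2.4) + 1.0(3.7) + 0.75(6.6) = 2.40 + 3.70 + 4.95 = 11.05
Eq. 5: 1.0(2.4) + 0.75(3.7) + 0.75(0.4) + 0.75(6.6) + 0.7(4.0) = 2.40 + 2.78 + 0.30 + 4.95 + 2.80 = 13.23
Eq. 6: 0.7(2.4) - 1.0(4.0) = 1.68 - 4.00 = -2.32
Maximum is from combination 5.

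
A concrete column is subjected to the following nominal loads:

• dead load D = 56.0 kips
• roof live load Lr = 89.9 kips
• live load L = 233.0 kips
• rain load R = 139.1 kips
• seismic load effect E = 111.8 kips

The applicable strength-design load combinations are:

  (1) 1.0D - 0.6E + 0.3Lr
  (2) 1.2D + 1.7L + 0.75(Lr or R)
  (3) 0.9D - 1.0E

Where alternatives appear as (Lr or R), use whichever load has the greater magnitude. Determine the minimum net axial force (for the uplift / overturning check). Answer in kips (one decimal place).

(Lr or R) → R = 139.1 kips.
(1) 1.0(56.0) - 0.6(111.8) + 0.3(89.9) = 56.0 - 67.1 + 27.0 = 15.9
(2) 1.2(56.0) + 1.7(233.0) + 0.75(139.1) = 67.2 + 396.1 + 104.3 = 567.6
(3) 0.9(56.0) - 1.0(111.8) = 50.4 - 111.8 = -61.4
Combination 3 gives the minimum: -61.4 kips.

-61.4 kips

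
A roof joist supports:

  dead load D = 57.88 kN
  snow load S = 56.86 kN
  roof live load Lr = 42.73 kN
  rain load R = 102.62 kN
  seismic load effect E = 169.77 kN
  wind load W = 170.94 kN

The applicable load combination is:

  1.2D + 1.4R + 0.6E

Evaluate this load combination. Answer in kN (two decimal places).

314.99 kN

1.2(57.88) + 1.4(102.62) + 0.6(169.77) = 69.46 + 143.67 + 101.86 = 314.99
P_u = 314.99 kN.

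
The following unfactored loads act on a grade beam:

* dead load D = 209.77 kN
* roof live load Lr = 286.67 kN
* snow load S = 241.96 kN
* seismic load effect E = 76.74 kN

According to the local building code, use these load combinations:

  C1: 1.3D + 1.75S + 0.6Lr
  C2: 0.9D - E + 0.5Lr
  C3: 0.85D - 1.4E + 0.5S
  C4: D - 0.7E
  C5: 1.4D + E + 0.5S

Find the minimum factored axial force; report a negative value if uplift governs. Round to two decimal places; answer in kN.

C1: 1.3(209.77) + 1.75(241.96) + 0.6(286.67) = 868.13
C2: 0.9(209.77) - 1.0(76.74) + 0.5(286.67) = 255.39
C3: 0.85(209.77) - 1.4(76.74) + 0.5(241.96) = 191.85
C4: 1.0(209.77) - 0.7(76.74) = 156.05
C5: 1.4(209.77) + 1.0(76.74) + 0.5(241.96) = 491.40
Combination 4 gives the minimum: 156.05 kN.

156.05 kN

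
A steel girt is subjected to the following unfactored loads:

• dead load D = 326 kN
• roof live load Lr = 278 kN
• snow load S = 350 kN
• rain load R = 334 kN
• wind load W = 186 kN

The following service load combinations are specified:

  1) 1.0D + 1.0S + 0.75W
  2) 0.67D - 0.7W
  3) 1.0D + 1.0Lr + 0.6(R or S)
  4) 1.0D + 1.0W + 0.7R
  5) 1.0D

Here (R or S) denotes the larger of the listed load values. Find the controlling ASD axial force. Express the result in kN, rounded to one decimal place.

815.5 kN

(R or S) → S = 350 kN.
1) 1.0(326) + 1.0(350) + 0.75(186) = 815.5
2) 0.67(326) - 0.7(186) = 88.2
3) 1.0(326) + 1.0(278) + 0.6(350) = 814.0
4) 1.0(326) + 1.0(186) + 0.7(334) = 745.8
5) 1.0(326) = 326.0
Combination 1 governs: N = 815.5 kN.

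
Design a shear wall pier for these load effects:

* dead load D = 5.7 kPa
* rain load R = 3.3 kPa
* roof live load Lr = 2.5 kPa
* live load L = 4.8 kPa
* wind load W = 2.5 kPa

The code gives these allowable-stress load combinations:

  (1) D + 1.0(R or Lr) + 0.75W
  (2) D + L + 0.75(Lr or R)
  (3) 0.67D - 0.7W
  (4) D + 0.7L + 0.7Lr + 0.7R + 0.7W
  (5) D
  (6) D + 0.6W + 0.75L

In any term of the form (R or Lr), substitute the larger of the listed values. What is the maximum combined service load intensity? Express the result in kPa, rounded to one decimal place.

(R or Lr) → R = 3.3 kPa; (Lr or R) → R = 3.3 kPa.
(1) 1.0(5.7) + 1.0(3.3) + 0.75(2.5) = 10.9
(2) 1.0(5.7) + 1.0(4.8) + 0.75(3.3) = 13.0
(3) 0.67(5.7) - 0.7(2.5) = 2.1
(4) 1.0(5.7) + 0.7(4.8) + 0.7(2.5) + 0.7(3.3) + 0.7(2.5) = 14.9
(5) 1.0(5.7) = 5.7
(6) 1.0(5.7) + 0.6(2.5) + 0.75(4.8) = 10.8
Maximum is from combination 4.

14.9 kPa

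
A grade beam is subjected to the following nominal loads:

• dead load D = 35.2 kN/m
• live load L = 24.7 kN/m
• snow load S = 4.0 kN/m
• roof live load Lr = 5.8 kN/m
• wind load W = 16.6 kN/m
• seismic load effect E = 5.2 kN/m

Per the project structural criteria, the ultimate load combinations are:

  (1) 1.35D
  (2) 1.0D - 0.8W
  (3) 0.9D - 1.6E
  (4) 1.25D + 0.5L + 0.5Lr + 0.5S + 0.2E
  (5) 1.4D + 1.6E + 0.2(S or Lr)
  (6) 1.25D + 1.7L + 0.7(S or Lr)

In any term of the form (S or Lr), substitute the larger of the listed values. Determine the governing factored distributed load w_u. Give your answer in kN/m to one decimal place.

(S or Lr) → Lr = 5.8 kN/m.
(1) 1.35(35.2) = 47.5
(2) 1.0(35.2) - 0.8(16.6) = 35.2 - 13.3 = 21.9
(3) 0.9(35.2) - 1.6(5.2) = 31.7 - 8.3 = 23.4
(4) 1.25(35.2) + 0.5(24.7) + 0.5(5.8) + 0.5(4.0) + 0.2(5.2) = 44.0 + 12.4 + 2.9 + 2.0 + 1.0 = 62.3
(5) 1.4(35.2) + 1.6(5.2) + 0.2(5.8) = 49.3 + 8.3 + 1.2 = 58.8
(6) 1.25(35.2) + 1.7(24.7) + 0.7(5.8) = 44.0 + 42.0 + 4.1 = 90.1
Combination 6 governs: w_u = 90.1 kN/m.

90.1 kN/m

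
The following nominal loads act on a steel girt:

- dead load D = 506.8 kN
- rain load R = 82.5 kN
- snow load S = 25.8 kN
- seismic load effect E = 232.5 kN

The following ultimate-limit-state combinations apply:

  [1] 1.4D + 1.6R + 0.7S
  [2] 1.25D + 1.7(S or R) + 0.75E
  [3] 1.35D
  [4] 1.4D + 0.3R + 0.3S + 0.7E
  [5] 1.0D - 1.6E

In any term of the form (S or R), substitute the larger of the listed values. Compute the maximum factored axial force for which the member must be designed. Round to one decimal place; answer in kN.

948.1 kN

(S or R) → R = 82.5 kN.
[1] 1.4(506.8) + 1.6(82.5) + 0.7(25.8) = 709.5 + 132.0 + 18.1 = 859.6
[2] 1.25(506.8) + 1.7(82.5) + 0.75(232.5) = 948.1
[3] 1.35(506.8) = 684.2
[4] 1.4(506.8) + 0.3(82.5) + 0.3(25.8) + 0.7(232.5) = 709.5 + 24.8 + 7.7 + 162.8 = 904.8
[5] 1.0(506.8) - 1.6(232.5) = 506.8 - 372.0 = 134.8
Maximum is from combination 2.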